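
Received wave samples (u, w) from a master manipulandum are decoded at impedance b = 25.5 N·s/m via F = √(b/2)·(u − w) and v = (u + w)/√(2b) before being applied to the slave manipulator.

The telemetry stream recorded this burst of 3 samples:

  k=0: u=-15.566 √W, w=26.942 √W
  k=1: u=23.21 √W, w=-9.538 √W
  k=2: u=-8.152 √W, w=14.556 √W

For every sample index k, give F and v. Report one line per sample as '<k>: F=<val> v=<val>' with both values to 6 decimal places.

k=0: u−w=-42.508000, u+w=11.376000; √(b/2)=3.570714, √(2b)=7.141428; F=3.570714×(-42.508)=-151.783920, v=11.376000/7.141428=1.592959
k=1: u−w=32.748000, u+w=13.672000; √(b/2)=3.570714, √(2b)=7.141428; F=3.570714×32.748=116.933749, v=13.672000/7.141428=1.914463
k=2: u−w=-22.708000, u+w=6.404000; √(b/2)=3.570714, √(2b)=7.141428; F=3.570714×(-22.708)=-81.083778, v=6.404000/7.141428=0.896739

0: F=-151.783920 v=1.592959
1: F=116.933749 v=1.914463
2: F=-81.083778 v=0.896739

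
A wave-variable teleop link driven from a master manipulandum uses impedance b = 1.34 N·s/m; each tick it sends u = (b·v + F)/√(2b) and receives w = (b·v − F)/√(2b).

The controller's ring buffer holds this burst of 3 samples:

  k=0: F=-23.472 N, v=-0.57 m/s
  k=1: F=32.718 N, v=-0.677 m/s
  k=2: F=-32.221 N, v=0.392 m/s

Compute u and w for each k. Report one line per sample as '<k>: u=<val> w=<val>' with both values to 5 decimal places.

0: u=-14.80437 w=13.87124
1: u=19.43155 w=-20.53985
2: u=-19.36124 w=20.00297

k=0: b·v=1.34×(-0.57)=-0.76380; √(2b)=1.63707; u=(-0.76380+(-23.472))/1.63707=-14.80437, w=(-0.76380−(-23.472))/1.63707=13.87124
k=1: b·v=1.34×(-0.677)=-0.90718; √(2b)=1.63707; u=(-0.90718+32.718)/1.63707=19.43155, w=(-0.90718−32.718)/1.63707=-20.53985
k=2: b·v=1.34×0.392=0.52528; √(2b)=1.63707; u=(0.52528+(-32.221))/1.63707=-19.36124, w=(0.52528−(-32.221))/1.63707=20.00297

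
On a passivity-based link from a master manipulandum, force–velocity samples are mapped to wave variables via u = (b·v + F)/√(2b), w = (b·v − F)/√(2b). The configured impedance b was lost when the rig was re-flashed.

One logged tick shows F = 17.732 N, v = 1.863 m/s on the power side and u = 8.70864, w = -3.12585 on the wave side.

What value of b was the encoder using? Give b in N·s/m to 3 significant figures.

u + w = 5.5828;  u + w = √(2b)·v, so √(2b) = 5.5828/1.863 = 2.9967.
b = (√(2b))²/2 = 8.9800/2 = 4.4900.
(Check via u − w = 2F/√(2b): u − w = 11.8345, 2F/√(2b) = 11.8345.)

b = 4.49 N·s/m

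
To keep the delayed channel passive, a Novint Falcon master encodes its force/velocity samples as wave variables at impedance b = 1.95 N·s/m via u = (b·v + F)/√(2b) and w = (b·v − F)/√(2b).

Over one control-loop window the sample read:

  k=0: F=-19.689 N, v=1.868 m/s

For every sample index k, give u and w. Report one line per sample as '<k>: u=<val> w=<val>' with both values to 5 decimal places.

k=0: b·v=1.95×1.868=3.64260; √(2b)=1.97484; u=(3.64260+(-19.689))/1.97484=-8.12541, w=(3.64260−(-19.689))/1.97484=11.81441

0: u=-8.12541 w=11.81441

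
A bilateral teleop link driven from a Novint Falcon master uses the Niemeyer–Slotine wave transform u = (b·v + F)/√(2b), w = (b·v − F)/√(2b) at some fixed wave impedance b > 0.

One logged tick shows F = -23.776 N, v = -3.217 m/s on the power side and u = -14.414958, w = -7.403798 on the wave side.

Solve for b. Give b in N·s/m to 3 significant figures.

b = 23 N·s/m

u + w = -21.818756;  u + w = √(2b)·v, so √(2b) = -21.818756/(-3.217) = 6.782330.
b = (√(2b))²/2 = 46.000002/2 = 23.000001.
(Check via u − w = 2F/√(2b): u − w = -7.011160, 2F/√(2b) = -7.011160.)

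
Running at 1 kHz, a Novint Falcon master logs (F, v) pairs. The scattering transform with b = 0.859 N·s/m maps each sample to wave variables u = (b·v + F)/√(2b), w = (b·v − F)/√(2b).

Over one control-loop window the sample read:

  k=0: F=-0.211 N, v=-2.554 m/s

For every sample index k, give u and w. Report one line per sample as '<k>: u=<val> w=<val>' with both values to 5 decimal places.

k=0: b·v=0.859×(-2.554)=-2.19389; √(2b)=1.31072; u=(-2.19389+(-0.211))/1.31072=-1.83478, w=(-2.19389−(-0.211))/1.31072=-1.51282

0: u=-1.83478 w=-1.51282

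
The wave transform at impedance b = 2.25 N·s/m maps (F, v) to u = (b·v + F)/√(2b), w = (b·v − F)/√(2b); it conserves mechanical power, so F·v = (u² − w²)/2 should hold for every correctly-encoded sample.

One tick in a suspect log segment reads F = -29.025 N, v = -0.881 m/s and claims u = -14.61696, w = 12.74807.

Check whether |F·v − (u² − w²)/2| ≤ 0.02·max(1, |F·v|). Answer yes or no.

F·v = (-29.025)×(-0.881) = 25.57102 W.
(u² − w²)/2 = (213.65552 − 162.51329)/2 = 25.57112 W.
|Δ| = 0.00009;  2% of max(1, |F·v|) = 0.51142.

yes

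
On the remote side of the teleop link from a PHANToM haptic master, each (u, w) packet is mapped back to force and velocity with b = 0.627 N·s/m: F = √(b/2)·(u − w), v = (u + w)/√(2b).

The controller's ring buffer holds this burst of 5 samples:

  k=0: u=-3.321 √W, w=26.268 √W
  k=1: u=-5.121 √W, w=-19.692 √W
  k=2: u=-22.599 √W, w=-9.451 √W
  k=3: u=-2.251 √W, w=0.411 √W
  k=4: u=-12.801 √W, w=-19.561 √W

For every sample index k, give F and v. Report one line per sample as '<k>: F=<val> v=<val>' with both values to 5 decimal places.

0: F=-16.56720 v=20.49166
1: F=8.15846 v=-22.15800
2: F=-7.36171 v=-28.62064
3: F=-1.49048 v=-1.64312
4: F=3.78500 v=-28.89925

k=0: u−w=-29.58900, u+w=22.94700; √(b/2)=0.55991, √(2b)=1.11982; F=0.55991×(-29.589)=-16.56720, v=22.94700/1.11982=20.49166
k=1: u−w=14.57100, u+w=-24.81300; √(b/2)=0.55991, √(2b)=1.11982; F=0.55991×14.571=8.15846, v=-24.81300/1.11982=-22.15800
k=2: u−w=-13.14800, u+w=-32.05000; √(b/2)=0.55991, √(2b)=1.11982; F=0.55991×(-13.148)=-7.36171, v=-32.05000/1.11982=-28.62064
k=3: u−w=-2.66200, u+w=-1.84000; √(b/2)=0.55991, √(2b)=1.11982; F=0.55991×(-2.662)=-1.49048, v=-1.84000/1.11982=-1.64312
k=4: u−w=6.76000, u+w=-32.36200; √(b/2)=0.55991, √(2b)=1.11982; F=0.55991×6.76=3.78500, v=-32.36200/1.11982=-28.89925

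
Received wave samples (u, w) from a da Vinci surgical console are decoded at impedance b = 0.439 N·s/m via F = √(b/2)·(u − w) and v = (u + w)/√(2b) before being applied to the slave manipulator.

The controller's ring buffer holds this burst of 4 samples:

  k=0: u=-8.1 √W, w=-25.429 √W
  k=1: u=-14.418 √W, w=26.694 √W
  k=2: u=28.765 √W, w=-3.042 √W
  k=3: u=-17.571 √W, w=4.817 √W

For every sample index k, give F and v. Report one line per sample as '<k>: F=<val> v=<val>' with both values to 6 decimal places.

0: F=8.118780 v=-35.782719
1: F=-19.261312 v=13.101156
2: F=14.901843 v=27.452023
3: F=-10.488963 v=-13.611286

k=0: u−w=17.329000, u+w=-33.529000; √(b/2)=0.468508, √(2b)=0.937017; F=0.468508×17.329=8.118780, v=-33.529000/0.937017=-35.782719
k=1: u−w=-41.112000, u+w=12.276000; √(b/2)=0.468508, √(2b)=0.937017; F=0.468508×(-41.112)=-19.261312, v=12.276000/0.937017=13.101156
k=2: u−w=31.807000, u+w=25.723000; √(b/2)=0.468508, √(2b)=0.937017; F=0.468508×31.807=14.901843, v=25.723000/0.937017=27.452023
k=3: u−w=-22.388000, u+w=-12.754000; √(b/2)=0.468508, √(2b)=0.937017; F=0.468508×(-22.388)=-10.488963, v=-12.754000/0.937017=-13.611286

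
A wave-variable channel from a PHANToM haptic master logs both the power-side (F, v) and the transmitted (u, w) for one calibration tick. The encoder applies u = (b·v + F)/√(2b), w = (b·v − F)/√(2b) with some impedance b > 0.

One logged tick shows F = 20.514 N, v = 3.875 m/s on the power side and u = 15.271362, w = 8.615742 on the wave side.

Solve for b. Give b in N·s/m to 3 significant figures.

b = 19 N·s/m

u + w = 23.887104;  u + w = √(2b)·v, so √(2b) = 23.887104/3.875 = 6.164414.
b = (√(2b))²/2 = 37.999999/2 = 19.000000.
(Check via u − w = 2F/√(2b): u − w = 6.655620, 2F/√(2b) = 6.655621.)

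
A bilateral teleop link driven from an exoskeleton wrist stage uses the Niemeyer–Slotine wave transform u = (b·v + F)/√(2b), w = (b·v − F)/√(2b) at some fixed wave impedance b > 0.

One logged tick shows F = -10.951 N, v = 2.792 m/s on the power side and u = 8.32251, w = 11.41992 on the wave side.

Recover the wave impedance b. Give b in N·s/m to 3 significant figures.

u + w = 19.7424;  u + w = √(2b)·v, so √(2b) = 19.7424/2.792 = 7.0711.
b = (√(2b))²/2 = 50.0000/2 = 25.0000.
(Check via u − w = 2F/√(2b): u − w = -3.0974, 2F/√(2b) = -3.0974.)

b = 25 N·s/m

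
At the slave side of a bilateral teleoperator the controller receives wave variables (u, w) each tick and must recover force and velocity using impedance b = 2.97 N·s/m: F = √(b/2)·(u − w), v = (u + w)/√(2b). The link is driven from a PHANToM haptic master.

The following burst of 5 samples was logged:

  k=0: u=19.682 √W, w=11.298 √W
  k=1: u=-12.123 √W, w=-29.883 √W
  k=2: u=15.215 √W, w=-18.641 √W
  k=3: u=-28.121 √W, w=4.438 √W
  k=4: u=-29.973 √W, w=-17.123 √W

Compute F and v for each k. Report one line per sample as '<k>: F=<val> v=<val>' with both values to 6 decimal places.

k=0: u−w=8.384000, u+w=30.980000; √(b/2)=1.218606, √(2b)=2.437212; F=1.218606×8.384=10.216791, v=30.980000/2.437212=12.711248
k=1: u−w=17.760000, u+w=-42.006000; √(b/2)=1.218606, √(2b)=2.437212; F=1.218606×17.76=21.642438, v=-42.006000/2.437212=-17.235271
k=2: u−w=33.856000, u+w=-3.426000; √(b/2)=1.218606, √(2b)=2.437212; F=1.218606×33.856=41.257117, v=-3.426000/2.437212=-1.405705
k=3: u−w=-32.559000, u+w=-23.683000; √(b/2)=1.218606, √(2b)=2.437212; F=1.218606×(-32.559)=-39.676585, v=-23.683000/2.437212=-9.717253
k=4: u−w=-12.850000, u+w=-47.096000; √(b/2)=1.218606, √(2b)=2.437212; F=1.218606×(-12.85)=-15.659084, v=-47.096000/2.437212=-19.323723

0: F=10.216791 v=12.711248
1: F=21.642438 v=-17.235271
2: F=41.257117 v=-1.405705
3: F=-39.676585 v=-9.717253
4: F=-15.659084 v=-19.323723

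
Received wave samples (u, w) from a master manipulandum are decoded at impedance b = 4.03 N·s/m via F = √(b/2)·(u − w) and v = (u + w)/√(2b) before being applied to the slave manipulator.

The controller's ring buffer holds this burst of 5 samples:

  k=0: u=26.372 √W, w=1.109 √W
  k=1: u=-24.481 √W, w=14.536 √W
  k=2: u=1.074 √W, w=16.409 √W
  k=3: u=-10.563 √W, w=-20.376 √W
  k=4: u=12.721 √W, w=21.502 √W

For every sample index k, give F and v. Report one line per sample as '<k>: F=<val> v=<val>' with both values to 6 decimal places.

k=0: u−w=25.263000, u+w=27.481000; √(b/2)=1.419507, √(2b)=2.839014; F=1.419507×25.263=35.861004, v=27.481000/2.839014=9.679769
k=1: u−w=-39.017000, u+w=-9.945000; √(b/2)=1.419507, √(2b)=2.839014; F=1.419507×(-39.017)=-55.384903, v=-9.945000/2.839014=-3.502977
k=2: u−w=-15.335000, u+w=17.483000; √(b/2)=1.419507, √(2b)=2.839014; F=1.419507×(-15.335)=-21.768139, v=17.483000/2.839014=6.158124
k=3: u−w=9.813000, u+w=-30.939000; √(b/2)=1.419507, √(2b)=2.839014; F=1.419507×9.813=13.929622, v=-30.939000/2.839014=-10.897798
k=4: u−w=-8.781000, u+w=34.223000; √(b/2)=1.419507, √(2b)=2.839014; F=1.419507×(-8.781)=-12.464691, v=34.223000/2.839014=12.054538

0: F=35.861004 v=9.679769
1: F=-55.384903 v=-3.502977
2: F=-21.768139 v=6.158124
3: F=13.929622 v=-10.897798
4: F=-12.464691 v=12.054538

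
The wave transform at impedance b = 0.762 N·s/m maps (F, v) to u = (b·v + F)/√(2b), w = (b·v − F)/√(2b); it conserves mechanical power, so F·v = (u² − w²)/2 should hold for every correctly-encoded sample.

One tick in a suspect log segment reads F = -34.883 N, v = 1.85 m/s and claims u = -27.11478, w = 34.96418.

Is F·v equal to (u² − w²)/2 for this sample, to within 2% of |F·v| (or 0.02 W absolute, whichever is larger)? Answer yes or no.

no

F·v = (-34.883)×1.85 = -64.53355 W.
(u² − w²)/2 = (735.21129 − 1222.49388)/2 = -243.64129 W.
|Δ| = 179.10774;  2% of max(1, |F·v|) = 1.29067.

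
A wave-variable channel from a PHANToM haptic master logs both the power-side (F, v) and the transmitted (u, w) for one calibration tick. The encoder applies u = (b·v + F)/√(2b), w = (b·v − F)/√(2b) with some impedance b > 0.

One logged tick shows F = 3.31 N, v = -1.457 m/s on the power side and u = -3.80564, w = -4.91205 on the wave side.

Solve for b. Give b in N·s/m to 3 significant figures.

b = 17.9 N·s/m

u + w = -8.7177;  u + w = √(2b)·v, so √(2b) = -8.7177/(-1.457) = 5.9833.
b = (√(2b))²/2 = 35.8001/2 = 17.9000.
(Check via u − w = 2F/√(2b): u − w = 1.1064, 2F/√(2b) = 1.1064.)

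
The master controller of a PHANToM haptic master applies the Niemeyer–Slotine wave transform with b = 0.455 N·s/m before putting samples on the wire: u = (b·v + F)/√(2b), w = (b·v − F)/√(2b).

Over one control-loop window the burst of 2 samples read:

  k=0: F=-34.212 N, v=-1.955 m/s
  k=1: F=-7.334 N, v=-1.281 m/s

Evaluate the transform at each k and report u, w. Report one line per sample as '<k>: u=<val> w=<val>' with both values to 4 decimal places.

0: u=-36.7964 w=34.9314
1: u=-8.2991 w=7.0771

k=0: b·v=0.455×(-1.955)=-0.8895; √(2b)=0.9539; u=(-0.8895+(-34.212))/0.9539=-36.7964, w=(-0.8895−(-34.212))/0.9539=34.9314
k=1: b·v=0.455×(-1.281)=-0.5829; √(2b)=0.9539; u=(-0.5829+(-7.334))/0.9539=-8.2991, w=(-0.5829−(-7.334))/0.9539=7.0771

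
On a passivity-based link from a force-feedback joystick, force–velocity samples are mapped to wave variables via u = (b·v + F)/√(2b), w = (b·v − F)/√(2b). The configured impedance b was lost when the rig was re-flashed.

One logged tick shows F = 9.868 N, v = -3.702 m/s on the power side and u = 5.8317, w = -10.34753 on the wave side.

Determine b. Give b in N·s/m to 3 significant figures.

u + w = -4.5158;  u + w = √(2b)·v, so √(2b) = -4.5158/(-3.702) = 1.2198.
b = (√(2b))²/2 = 1.4880/2 = 0.7440.
(Check via u − w = 2F/√(2b): u − w = 16.1792, 2F/√(2b) = 16.1792.)

b = 0.744 N·s/m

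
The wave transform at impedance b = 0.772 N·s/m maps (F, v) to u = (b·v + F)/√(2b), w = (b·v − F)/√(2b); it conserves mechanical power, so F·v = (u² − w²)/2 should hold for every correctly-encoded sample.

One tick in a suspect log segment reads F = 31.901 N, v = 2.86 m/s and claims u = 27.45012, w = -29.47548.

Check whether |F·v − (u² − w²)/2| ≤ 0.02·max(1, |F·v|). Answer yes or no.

no

F·v = 31.901×2.86 = 91.23686 W.
(u² − w²)/2 = (753.50909 − 868.80392)/2 = -57.64742 W.
|Δ| = 148.88428;  2% of max(1, |F·v|) = 1.82474.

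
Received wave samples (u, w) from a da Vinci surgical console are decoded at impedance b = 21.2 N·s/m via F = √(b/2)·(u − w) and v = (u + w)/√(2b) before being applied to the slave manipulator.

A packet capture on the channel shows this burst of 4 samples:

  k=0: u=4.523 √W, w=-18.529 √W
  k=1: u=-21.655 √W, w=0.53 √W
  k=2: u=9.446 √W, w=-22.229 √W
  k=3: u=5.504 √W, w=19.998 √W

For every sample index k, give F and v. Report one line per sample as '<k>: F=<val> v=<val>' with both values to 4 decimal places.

k=0: u−w=23.0520, u+w=-14.0060; √(b/2)=3.2558, √(2b)=6.5115; F=3.2558×23.052=75.0519, v=-14.0060/6.5115=-2.1510
k=1: u−w=-22.1850, u+w=-21.1250; √(b/2)=3.2558, √(2b)=6.5115; F=3.2558×(-22.185)=-72.2291, v=-21.1250/6.5115=-3.2442
k=2: u−w=31.6750, u+w=-12.7830; √(b/2)=3.2558, √(2b)=6.5115; F=3.2558×31.675=103.1263, v=-12.7830/6.5115=-1.9631
k=3: u−w=-14.4940, u+w=25.5020; √(b/2)=3.2558, √(2b)=6.5115; F=3.2558×(-14.494)=-47.1890, v=25.5020/6.5115=3.9164

0: F=75.0519 v=-2.1510
1: F=-72.2291 v=-3.2442
2: F=103.1263 v=-1.9631
3: F=-47.1890 v=3.9164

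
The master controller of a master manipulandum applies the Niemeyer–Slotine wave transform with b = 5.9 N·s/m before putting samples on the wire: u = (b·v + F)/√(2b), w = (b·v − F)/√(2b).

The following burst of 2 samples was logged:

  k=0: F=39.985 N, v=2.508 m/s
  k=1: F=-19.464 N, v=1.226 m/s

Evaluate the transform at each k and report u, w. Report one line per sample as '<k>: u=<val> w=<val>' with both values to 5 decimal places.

k=0: b·v=5.9×2.508=14.79720; √(2b)=3.43511; u=(14.79720+39.985)/3.43511=15.94771, w=(14.79720−39.985)/3.43511=-7.33245
k=1: b·v=5.9×1.226=7.23340; √(2b)=3.43511; u=(7.23340+(-19.464))/3.43511=-3.56047, w=(7.23340−(-19.464))/3.43511=7.77191

0: u=15.94771 w=-7.33245
1: u=-3.56047 w=7.77191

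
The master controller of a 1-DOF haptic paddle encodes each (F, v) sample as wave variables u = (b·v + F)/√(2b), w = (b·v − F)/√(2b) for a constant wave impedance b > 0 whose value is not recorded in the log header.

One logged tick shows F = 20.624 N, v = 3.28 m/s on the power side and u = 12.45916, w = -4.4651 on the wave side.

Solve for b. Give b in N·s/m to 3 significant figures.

b = 2.97 N·s/m

u + w = 7.99406;  u + w = √(2b)·v, so √(2b) = 7.99406/3.28 = 2.43721.
b = (√(2b))²/2 = 5.94001/2 = 2.97000.
(Check via u − w = 2F/√(2b): u − w = 16.92426, 2F/√(2b) = 16.92425.)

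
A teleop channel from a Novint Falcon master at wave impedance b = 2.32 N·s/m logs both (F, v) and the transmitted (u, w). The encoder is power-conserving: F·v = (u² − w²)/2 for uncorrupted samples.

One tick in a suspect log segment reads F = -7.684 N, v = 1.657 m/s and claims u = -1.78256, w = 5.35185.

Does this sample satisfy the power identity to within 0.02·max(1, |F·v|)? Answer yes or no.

yes

F·v = (-7.684)×1.657 = -12.73239 W.
(u² − w²)/2 = (3.17752 − 28.64230)/2 = -12.73239 W.
|Δ| = 0.00000;  2% of max(1, |F·v|) = 0.25465.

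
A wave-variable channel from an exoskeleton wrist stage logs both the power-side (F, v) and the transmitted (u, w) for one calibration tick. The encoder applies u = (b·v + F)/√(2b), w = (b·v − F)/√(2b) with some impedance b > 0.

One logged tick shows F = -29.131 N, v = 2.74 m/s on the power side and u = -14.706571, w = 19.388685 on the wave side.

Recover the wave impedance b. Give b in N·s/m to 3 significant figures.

u + w = 4.682114;  u + w = √(2b)·v, so √(2b) = 4.682114/2.74 = 1.708801.
b = (√(2b))²/2 = 2.920000/2 = 1.460000.
(Check via u − w = 2F/√(2b): u − w = -34.095256, 2F/√(2b) = -34.095257.)

b = 1.46 N·s/m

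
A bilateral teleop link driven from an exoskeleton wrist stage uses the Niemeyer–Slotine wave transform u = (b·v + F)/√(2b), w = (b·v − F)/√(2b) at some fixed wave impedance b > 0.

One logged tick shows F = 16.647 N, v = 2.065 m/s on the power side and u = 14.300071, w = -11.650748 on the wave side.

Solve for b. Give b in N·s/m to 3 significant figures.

u + w = 2.649323;  u + w = √(2b)·v, so √(2b) = 2.649323/2.065 = 1.282965.
b = (√(2b))²/2 = 1.646000/2 = 0.823000.
(Check via u − w = 2F/√(2b): u − w = 25.950819, 2F/√(2b) = 25.950822.)

b = 0.823 N·s/m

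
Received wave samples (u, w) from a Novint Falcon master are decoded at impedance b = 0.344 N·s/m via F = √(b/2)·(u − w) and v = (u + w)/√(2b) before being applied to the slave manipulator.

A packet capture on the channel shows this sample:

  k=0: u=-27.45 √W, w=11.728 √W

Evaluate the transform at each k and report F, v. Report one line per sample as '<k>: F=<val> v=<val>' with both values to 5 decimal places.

k=0: u−w=-39.17800, u+w=-15.72200; √(b/2)=0.41473, √(2b)=0.82946; F=0.41473×(-39.178)=-16.24825, v=-15.72200/0.82946=-18.95455

0: F=-16.24825 v=-18.95455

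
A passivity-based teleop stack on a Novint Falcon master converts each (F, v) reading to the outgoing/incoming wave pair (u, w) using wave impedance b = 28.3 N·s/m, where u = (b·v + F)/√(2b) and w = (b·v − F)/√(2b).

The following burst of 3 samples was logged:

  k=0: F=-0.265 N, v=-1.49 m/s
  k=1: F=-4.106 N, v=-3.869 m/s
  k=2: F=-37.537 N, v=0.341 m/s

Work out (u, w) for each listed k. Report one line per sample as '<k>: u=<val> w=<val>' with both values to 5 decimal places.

0: u=-5.64008 w=-5.56963
1: u=-15.09959 w=-14.00805
2: u=-3.70671 w=6.27216

k=0: b·v=28.3×(-1.49)=-42.16700; √(2b)=7.52330; u=(-42.16700+(-0.265))/7.52330=-5.64008, w=(-42.16700−(-0.265))/7.52330=-5.56963
k=1: b·v=28.3×(-3.869)=-109.49270; √(2b)=7.52330; u=(-109.49270+(-4.106))/7.52330=-15.09959, w=(-109.49270−(-4.106))/7.52330=-14.00805
k=2: b·v=28.3×0.341=9.65030; √(2b)=7.52330; u=(9.65030+(-37.537))/7.52330=-3.70671, w=(9.65030−(-37.537))/7.52330=6.27216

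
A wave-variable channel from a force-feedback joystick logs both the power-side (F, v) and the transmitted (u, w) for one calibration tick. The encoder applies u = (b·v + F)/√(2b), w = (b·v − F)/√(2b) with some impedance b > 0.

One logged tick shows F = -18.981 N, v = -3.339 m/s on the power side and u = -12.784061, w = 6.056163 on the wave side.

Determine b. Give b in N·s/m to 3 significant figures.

b = 2.03 N·s/m

u + w = -6.727898;  u + w = √(2b)·v, so √(2b) = -6.727898/(-3.339) = 2.014944.
b = (√(2b))²/2 = 4.059999/2 = 2.030000.
(Check via u − w = 2F/√(2b): u − w = -18.840224, 2F/√(2b) = -18.840226.)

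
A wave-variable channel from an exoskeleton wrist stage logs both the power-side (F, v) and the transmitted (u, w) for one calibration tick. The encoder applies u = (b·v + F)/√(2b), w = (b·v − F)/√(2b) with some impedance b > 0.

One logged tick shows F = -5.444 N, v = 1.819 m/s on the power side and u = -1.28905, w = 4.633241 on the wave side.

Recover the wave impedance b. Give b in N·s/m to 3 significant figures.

u + w = 3.344191;  u + w = √(2b)·v, so √(2b) = 3.344191/1.819 = 1.838478.
b = (√(2b))²/2 = 3.380000/2 = 1.690000.
(Check via u − w = 2F/√(2b): u − w = -5.922291, 2F/√(2b) = -5.922291.)

b = 1.69 N·s/m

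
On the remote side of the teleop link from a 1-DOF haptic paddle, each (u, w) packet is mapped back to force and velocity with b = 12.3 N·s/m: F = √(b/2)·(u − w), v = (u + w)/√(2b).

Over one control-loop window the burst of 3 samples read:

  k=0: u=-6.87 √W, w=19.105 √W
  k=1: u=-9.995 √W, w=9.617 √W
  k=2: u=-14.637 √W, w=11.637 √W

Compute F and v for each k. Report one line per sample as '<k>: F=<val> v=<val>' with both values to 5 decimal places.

k=0: u−w=-25.97500, u+w=12.23500; √(b/2)=2.47992, √(2b)=4.95984; F=2.47992×(-25.975)=-64.41591, v=12.23500/4.95984=2.46681
k=1: u−w=-19.61200, u+w=-0.37800; √(b/2)=2.47992, √(2b)=4.95984; F=2.47992×(-19.612)=-48.63618, v=-0.37800/4.95984=-0.07621
k=2: u−w=-26.27400, u+w=-3.00000; √(b/2)=2.47992, √(2b)=4.95984; F=2.47992×(-26.274)=-65.15740, v=-3.00000/4.95984=-0.60486

0: F=-64.41591 v=2.46681
1: F=-48.63618 v=-0.07621
2: F=-65.15740 v=-0.60486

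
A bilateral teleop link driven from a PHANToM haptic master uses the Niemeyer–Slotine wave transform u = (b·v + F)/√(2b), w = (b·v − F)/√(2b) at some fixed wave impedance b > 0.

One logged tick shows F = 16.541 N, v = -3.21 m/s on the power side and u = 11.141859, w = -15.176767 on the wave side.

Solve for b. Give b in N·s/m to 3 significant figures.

u + w = -4.034908;  u + w = √(2b)·v, so √(2b) = -4.034908/(-3.21) = 1.256981.
b = (√(2b))²/2 = 1.580000/2 = 0.790000.
(Check via u − w = 2F/√(2b): u − w = 26.318626, 2F/√(2b) = 26.318622.)

b = 0.79 N·s/m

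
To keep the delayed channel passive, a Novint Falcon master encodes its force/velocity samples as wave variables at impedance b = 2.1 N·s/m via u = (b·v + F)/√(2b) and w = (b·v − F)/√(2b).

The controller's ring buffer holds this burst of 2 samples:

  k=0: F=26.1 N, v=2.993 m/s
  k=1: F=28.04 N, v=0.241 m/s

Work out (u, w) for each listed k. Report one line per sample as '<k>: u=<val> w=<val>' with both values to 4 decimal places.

k=0: b·v=2.1×2.993=6.2853; √(2b)=2.0494; u=(6.2853+26.1)/2.0494=15.8024, w=(6.2853−26.1)/2.0494=-9.6686
k=1: b·v=2.1×0.241=0.5061; √(2b)=2.0494; u=(0.5061+28.04)/2.0494=13.9291, w=(0.5061−28.04)/2.0494=-13.4352

0: u=15.8024 w=-9.6686
1: u=13.9291 w=-13.4352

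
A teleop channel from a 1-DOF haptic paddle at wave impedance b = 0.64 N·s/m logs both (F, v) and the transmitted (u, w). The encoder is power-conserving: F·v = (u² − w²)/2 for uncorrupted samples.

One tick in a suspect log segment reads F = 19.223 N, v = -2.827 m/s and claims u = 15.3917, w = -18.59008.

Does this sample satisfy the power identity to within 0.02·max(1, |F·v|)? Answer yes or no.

F·v = 19.223×(-2.827) = -54.3434 W.
(u² − w²)/2 = (236.9044 − 345.5911)/2 = -54.3433 W.
|Δ| = 0.0001;  2% of max(1, |F·v|) = 1.0869.

yes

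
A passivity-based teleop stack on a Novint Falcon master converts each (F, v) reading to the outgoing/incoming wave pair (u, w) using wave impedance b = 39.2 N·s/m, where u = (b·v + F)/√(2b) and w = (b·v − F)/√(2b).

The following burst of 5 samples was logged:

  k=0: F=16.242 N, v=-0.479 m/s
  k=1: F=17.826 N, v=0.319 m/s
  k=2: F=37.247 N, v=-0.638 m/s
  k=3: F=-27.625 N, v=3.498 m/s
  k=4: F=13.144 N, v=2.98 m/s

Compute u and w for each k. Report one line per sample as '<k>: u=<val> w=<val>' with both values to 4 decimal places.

0: u=-0.2863 w=-3.9550
1: u=3.4255 w=-0.6010
2: u=1.3821 w=-7.0312
3: u=12.3664 w=18.6062
4: u=14.6775 w=11.7086

k=0: b·v=39.2×(-0.479)=-18.7768; √(2b)=8.8544; u=(-18.7768+16.242)/8.8544=-0.2863, w=(-18.7768−16.242)/8.8544=-3.9550
k=1: b·v=39.2×0.319=12.5048; √(2b)=8.8544; u=(12.5048+17.826)/8.8544=3.4255, w=(12.5048−17.826)/8.8544=-0.6010
k=2: b·v=39.2×(-0.638)=-25.0096; √(2b)=8.8544; u=(-25.0096+37.247)/8.8544=1.3821, w=(-25.0096−37.247)/8.8544=-7.0312
k=3: b·v=39.2×3.498=137.1216; √(2b)=8.8544; u=(137.1216+(-27.625))/8.8544=12.3664, w=(137.1216−(-27.625))/8.8544=18.6062
k=4: b·v=39.2×2.98=116.8160; √(2b)=8.8544; u=(116.8160+13.144)/8.8544=14.6775, w=(116.8160−13.144)/8.8544=11.7086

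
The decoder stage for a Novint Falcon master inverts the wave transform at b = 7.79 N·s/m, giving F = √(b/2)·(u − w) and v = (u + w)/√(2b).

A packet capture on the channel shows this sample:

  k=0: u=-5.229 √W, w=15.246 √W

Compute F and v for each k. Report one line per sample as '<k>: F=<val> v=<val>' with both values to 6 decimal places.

k=0: u−w=-20.475000, u+w=10.017000; √(b/2)=1.973575, √(2b)=3.947151; F=1.973575×(-20.475)=-40.408957, v=10.017000/3.947151=2.537780

0: F=-40.408957 v=2.537780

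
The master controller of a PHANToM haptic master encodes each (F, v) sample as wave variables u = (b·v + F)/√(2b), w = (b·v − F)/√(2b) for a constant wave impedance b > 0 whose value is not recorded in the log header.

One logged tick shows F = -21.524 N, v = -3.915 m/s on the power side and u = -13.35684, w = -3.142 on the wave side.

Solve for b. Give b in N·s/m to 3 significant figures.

b = 8.88 N·s/m

u + w = -16.4988;  u + w = √(2b)·v, so √(2b) = -16.4988/(-3.915) = 4.2143.
b = (√(2b))²/2 = 17.7600/2 = 8.8800.
(Check via u − w = 2F/√(2b): u − w = -10.2148, 2F/√(2b) = -10.2148.)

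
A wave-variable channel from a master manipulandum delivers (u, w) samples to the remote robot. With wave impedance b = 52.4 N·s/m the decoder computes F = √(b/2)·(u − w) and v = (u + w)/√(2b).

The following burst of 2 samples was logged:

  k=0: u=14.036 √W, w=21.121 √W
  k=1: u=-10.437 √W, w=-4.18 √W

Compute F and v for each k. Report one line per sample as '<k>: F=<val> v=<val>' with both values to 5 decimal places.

0: F=-36.26524 v=3.43424
1: F=-32.02704 v=-1.42783

k=0: u−w=-7.08500, u+w=35.15700; √(b/2)=5.11859, √(2b)=10.23719; F=5.11859×(-7.085)=-36.26524, v=35.15700/10.23719=3.43424
k=1: u−w=-6.25700, u+w=-14.61700; √(b/2)=5.11859, √(2b)=10.23719; F=5.11859×(-6.257)=-32.02704, v=-14.61700/10.23719=-1.42783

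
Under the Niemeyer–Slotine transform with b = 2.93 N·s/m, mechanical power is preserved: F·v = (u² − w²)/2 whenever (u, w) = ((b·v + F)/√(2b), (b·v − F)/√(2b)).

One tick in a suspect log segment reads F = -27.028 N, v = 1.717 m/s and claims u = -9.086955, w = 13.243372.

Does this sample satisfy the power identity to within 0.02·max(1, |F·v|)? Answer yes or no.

yes

F·v = (-27.028)×1.717 = -46.407076 W.
(u² − w²)/2 = (82.572751 − 175.386902)/2 = -46.407075 W.
|Δ| = 0.000001;  2% of max(1, |F·v|) = 0.928142.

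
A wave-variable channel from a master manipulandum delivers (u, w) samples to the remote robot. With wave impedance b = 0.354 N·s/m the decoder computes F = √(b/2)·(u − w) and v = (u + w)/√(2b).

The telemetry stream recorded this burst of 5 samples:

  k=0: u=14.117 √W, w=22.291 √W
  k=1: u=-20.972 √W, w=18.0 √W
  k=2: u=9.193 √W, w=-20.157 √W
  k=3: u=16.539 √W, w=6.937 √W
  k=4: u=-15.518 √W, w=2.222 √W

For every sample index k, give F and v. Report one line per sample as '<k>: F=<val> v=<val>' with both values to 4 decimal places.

0: F=-3.4389 v=43.2693
1: F=-16.3961 v=-3.5321
2: F=12.3479 v=-13.0302
3: F=4.0397 v=27.9002
4: F=-7.4635 v=-15.8017

k=0: u−w=-8.1740, u+w=36.4080; √(b/2)=0.4207, √(2b)=0.8414; F=0.4207×(-8.174)=-3.4389, v=36.4080/0.8414=43.2693
k=1: u−w=-38.9720, u+w=-2.9720; √(b/2)=0.4207, √(2b)=0.8414; F=0.4207×(-38.972)=-16.3961, v=-2.9720/0.8414=-3.5321
k=2: u−w=29.3500, u+w=-10.9640; √(b/2)=0.4207, √(2b)=0.8414; F=0.4207×29.35=12.3479, v=-10.9640/0.8414=-13.0302
k=3: u−w=9.6020, u+w=23.4760; √(b/2)=0.4207, √(2b)=0.8414; F=0.4207×9.602=4.0397, v=23.4760/0.8414=27.9002
k=4: u−w=-17.7400, u+w=-13.2960; √(b/2)=0.4207, √(2b)=0.8414; F=0.4207×(-17.74)=-7.4635, v=-13.2960/0.8414=-15.8017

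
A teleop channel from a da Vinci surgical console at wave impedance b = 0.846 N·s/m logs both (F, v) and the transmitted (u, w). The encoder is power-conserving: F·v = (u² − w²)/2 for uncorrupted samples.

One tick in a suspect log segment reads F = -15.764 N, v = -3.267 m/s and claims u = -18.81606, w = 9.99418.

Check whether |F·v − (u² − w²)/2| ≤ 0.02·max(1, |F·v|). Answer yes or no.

no

F·v = (-15.764)×(-3.267) = 51.5010 W.
(u² − w²)/2 = (354.0441 − 99.8836)/2 = 127.0802 W.
|Δ| = 75.5793;  2% of max(1, |F·v|) = 1.0300.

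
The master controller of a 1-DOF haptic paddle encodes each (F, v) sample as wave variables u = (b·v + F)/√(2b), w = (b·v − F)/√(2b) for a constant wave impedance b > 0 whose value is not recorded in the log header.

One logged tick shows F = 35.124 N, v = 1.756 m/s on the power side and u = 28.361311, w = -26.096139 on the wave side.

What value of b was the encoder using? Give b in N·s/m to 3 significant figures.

b = 0.832 N·s/m

u + w = 2.265172;  u + w = √(2b)·v, so √(2b) = 2.265172/1.756 = 1.289961.
b = (√(2b))²/2 = 1.664000/2 = 0.832000.
(Check via u − w = 2F/√(2b): u − w = 54.457450, 2F/√(2b) = 54.457449.)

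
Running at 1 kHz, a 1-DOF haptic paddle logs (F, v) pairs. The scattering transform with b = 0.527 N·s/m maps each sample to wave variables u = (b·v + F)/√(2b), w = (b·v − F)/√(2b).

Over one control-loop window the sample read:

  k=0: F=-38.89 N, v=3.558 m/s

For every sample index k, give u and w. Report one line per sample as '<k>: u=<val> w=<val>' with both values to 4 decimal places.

k=0: b·v=0.527×3.558=1.8751; √(2b)=1.0266; u=(1.8751+(-38.89))/1.0266=-36.0543, w=(1.8751−(-38.89))/1.0266=39.7071

0: u=-36.0543 w=39.7071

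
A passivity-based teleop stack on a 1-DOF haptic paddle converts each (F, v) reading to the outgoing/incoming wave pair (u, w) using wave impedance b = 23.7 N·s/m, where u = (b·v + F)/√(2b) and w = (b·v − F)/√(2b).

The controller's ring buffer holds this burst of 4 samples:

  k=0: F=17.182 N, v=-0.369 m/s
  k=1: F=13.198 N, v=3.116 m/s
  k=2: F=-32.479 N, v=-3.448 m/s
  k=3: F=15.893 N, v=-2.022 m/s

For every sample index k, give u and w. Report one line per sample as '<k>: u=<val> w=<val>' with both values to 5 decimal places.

k=0: b·v=23.7×(-0.369)=-8.74530; √(2b)=6.88477; u=(-8.74530+17.182)/6.88477=1.22542, w=(-8.74530−17.182)/6.88477=-3.76589
k=1: b·v=23.7×3.116=73.84920; √(2b)=6.88477; u=(73.84920+13.198)/6.88477=12.64345, w=(73.84920−13.198)/6.88477=8.80948
k=2: b·v=23.7×(-3.448)=-81.71760; √(2b)=6.88477; u=(-81.71760+(-32.479))/6.88477=-16.58685, w=(-81.71760−(-32.479))/6.88477=-7.15182
k=3: b·v=23.7×(-2.022)=-47.92140; √(2b)=6.88477; u=(-47.92140+15.893)/6.88477=-4.65207, w=(-47.92140−15.893)/6.88477=-9.26893

0: u=1.22542 w=-3.76589
1: u=12.64345 w=8.80948
2: u=-16.58685 w=-7.15182
3: u=-4.65207 w=-9.26893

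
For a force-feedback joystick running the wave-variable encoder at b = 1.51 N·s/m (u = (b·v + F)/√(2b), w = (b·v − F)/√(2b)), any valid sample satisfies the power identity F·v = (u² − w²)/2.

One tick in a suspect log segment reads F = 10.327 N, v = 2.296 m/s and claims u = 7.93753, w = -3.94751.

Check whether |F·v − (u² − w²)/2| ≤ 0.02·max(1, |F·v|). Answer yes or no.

F·v = 10.327×2.296 = 23.71079 W.
(u² − w²)/2 = (63.00438 − 15.58284)/2 = 23.71077 W.
|Δ| = 0.00002;  2% of max(1, |F·v|) = 0.47422.

yes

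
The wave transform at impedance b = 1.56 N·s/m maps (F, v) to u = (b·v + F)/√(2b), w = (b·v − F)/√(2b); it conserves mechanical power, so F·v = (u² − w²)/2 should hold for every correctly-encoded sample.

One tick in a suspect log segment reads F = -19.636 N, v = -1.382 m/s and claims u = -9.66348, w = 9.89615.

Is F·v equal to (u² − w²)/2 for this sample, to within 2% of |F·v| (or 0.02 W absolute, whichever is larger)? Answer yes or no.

F·v = (-19.636)×(-1.382) = 27.13695 W.
(u² − w²)/2 = (93.38285 − 97.93378)/2 = -2.27547 W.
|Δ| = 29.41242;  2% of max(1, |F·v|) = 0.54274.

no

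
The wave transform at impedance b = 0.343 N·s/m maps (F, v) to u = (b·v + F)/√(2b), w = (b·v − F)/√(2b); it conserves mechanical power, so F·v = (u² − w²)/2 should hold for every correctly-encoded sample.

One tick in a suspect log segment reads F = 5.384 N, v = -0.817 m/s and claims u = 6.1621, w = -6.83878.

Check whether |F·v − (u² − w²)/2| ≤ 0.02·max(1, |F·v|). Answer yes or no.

yes

F·v = 5.384×(-0.817) = -4.3987 W.
(u² − w²)/2 = (37.9715 − 46.7689)/2 = -4.3987 W.
|Δ| = 0.0000;  2% of max(1, |F·v|) = 0.0880.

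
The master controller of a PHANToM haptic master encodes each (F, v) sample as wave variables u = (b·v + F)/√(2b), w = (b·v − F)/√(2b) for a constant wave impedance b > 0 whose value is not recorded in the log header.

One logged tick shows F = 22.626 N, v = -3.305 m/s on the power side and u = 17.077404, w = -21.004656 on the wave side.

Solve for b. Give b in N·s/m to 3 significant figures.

b = 0.706 N·s/m

u + w = -3.927252;  u + w = √(2b)·v, so √(2b) = -3.927252/(-3.305) = 1.188276.
b = (√(2b))²/2 = 1.412000/2 = 0.706000.
(Check via u − w = 2F/√(2b): u − w = 38.082060, 2F/√(2b) = 38.082063.)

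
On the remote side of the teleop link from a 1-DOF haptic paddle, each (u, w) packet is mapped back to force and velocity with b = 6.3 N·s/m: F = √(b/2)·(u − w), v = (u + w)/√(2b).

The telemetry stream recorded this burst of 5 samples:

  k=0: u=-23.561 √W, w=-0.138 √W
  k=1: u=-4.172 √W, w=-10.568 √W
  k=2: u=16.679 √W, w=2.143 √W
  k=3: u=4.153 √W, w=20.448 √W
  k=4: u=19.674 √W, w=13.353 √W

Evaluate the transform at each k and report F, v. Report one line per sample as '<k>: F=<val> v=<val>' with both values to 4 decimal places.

k=0: u−w=-23.4230, u+w=-23.6990; √(b/2)=1.7748, √(2b)=3.5496; F=1.7748×(-23.423)=-41.5717, v=-23.6990/3.5496=-6.6764
k=1: u−w=6.3960, u+w=-14.7400; √(b/2)=1.7748, √(2b)=3.5496; F=1.7748×6.396=11.3518, v=-14.7400/3.5496=-4.1525
k=2: u−w=14.5360, u+w=18.8220; √(b/2)=1.7748, √(2b)=3.5496; F=1.7748×14.536=25.7988, v=18.8220/3.5496=5.3025
k=3: u−w=-16.2950, u+w=24.6010; √(b/2)=1.7748, √(2b)=3.5496; F=1.7748×(-16.295)=-28.9208, v=24.6010/3.5496=6.9305
k=4: u−w=6.3210, u+w=33.0270; √(b/2)=1.7748, √(2b)=3.5496; F=1.7748×6.321=11.2187, v=33.0270/3.5496=9.3043

0: F=-41.5717 v=-6.6764
1: F=11.3518 v=-4.1525
2: F=25.7988 v=5.3025
3: F=-28.9208 v=6.9305
4: F=11.2187 v=9.3043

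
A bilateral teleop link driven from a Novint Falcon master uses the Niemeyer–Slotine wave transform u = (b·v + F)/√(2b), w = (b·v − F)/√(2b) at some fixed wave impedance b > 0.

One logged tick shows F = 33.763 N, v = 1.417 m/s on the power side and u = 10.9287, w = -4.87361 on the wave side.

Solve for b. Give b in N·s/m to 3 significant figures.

b = 9.13 N·s/m

u + w = 6.0551;  u + w = √(2b)·v, so √(2b) = 6.0551/1.417 = 4.2732.
b = (√(2b))²/2 = 18.2600/2 = 9.1300.
(Check via u − w = 2F/√(2b): u − w = 15.8023, 2F/√(2b) = 15.8023.)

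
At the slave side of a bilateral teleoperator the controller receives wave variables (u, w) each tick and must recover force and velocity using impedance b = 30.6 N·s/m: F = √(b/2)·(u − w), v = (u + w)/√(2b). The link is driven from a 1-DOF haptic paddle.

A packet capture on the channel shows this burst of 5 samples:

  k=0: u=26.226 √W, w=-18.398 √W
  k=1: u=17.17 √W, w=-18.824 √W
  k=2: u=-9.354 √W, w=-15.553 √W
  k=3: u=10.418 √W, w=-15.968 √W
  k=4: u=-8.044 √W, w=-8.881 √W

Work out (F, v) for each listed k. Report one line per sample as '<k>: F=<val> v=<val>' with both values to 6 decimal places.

k=0: u−w=44.624000, u+w=7.828000; √(b/2)=3.911521, √(2b)=7.823043; F=3.911521×44.624=174.547733, v=7.828000/7.823043=1.000634
k=1: u−w=35.994000, u+w=-1.654000; √(b/2)=3.911521, √(2b)=7.823043; F=3.911521×35.994=140.791303, v=-1.654000/7.823043=-0.211427
k=2: u−w=6.199000, u+w=-24.907000; √(b/2)=3.911521, √(2b)=7.823043; F=3.911521×6.199=24.247521, v=-24.907000/7.823043=-3.183799
k=3: u−w=26.386000, u+w=-5.550000; √(b/2)=3.911521, √(2b)=7.823043; F=3.911521×26.386=103.209405, v=-5.550000/7.823043=-0.709443
k=4: u−w=0.837000, u+w=-16.925000; √(b/2)=3.911521, √(2b)=7.823043; F=3.911521×0.837=3.273943, v=-16.925000/7.823043=-2.163480

0: F=174.547733 v=1.000634
1: F=140.791303 v=-0.211427
2: F=24.247521 v=-3.183799
3: F=103.209405 v=-0.709443
4: F=3.273943 v=-2.163480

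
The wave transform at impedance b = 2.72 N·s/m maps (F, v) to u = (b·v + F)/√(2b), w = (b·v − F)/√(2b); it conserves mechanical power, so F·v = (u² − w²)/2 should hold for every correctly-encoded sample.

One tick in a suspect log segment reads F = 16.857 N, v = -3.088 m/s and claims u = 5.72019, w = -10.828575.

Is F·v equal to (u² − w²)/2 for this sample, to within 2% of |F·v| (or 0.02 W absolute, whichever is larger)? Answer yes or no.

F·v = 16.857×(-3.088) = -52.054416 W.
(u² − w²)/2 = (32.720574 − 117.258037)/2 = -42.268731 W.
|Δ| = 9.785685;  2% of max(1, |F·v|) = 1.041088.

no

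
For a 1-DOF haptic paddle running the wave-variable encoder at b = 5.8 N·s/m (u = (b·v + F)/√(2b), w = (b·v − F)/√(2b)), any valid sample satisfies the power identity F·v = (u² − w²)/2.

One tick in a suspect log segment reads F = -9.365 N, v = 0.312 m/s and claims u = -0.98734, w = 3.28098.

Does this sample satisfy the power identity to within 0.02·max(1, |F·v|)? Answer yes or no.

no

F·v = (-9.365)×0.312 = -2.9219 W.
(u² − w²)/2 = (0.9748 − 10.7648)/2 = -4.8950 W.
|Δ| = 1.9731;  2% of max(1, |F·v|) = 0.0584.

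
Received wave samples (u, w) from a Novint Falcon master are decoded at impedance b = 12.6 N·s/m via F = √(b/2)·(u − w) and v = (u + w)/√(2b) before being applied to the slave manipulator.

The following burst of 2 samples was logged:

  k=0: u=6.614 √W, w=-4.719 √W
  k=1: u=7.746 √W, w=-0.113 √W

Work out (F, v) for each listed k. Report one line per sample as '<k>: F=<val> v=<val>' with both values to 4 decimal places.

k=0: u−w=11.3330, u+w=1.8950; √(b/2)=2.5100, √(2b)=5.0200; F=2.5100×11.333=28.4456, v=1.8950/5.0200=0.3775
k=1: u−w=7.8590, u+w=7.6330; √(b/2)=2.5100, √(2b)=5.0200; F=2.5100×7.859=19.7259, v=7.6330/5.0200=1.5205

0: F=28.4456 v=0.3775
1: F=19.7259 v=1.5205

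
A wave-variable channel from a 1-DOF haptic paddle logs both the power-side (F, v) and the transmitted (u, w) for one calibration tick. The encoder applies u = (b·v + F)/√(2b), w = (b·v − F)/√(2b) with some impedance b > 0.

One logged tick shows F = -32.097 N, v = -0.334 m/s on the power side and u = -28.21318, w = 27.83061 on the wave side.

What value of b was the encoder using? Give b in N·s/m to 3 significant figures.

u + w = -0.3826;  u + w = √(2b)·v, so √(2b) = -0.3826/(-0.334) = 1.1454.
b = (√(2b))²/2 = 1.3120/2 = 0.6560.
(Check via u − w = 2F/√(2b): u − w = -56.0438, 2F/√(2b) = -56.0441.)

b = 0.656 N·s/m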